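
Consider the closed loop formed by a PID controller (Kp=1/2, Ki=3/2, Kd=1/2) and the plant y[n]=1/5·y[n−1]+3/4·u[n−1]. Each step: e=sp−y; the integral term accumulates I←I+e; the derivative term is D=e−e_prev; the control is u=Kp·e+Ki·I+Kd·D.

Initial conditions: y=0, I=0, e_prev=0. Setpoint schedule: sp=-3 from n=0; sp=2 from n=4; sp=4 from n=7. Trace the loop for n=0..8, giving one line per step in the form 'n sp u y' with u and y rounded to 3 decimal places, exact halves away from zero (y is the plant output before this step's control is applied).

(exact arithmetic carried between steps; '≈' marks a value shown rounded to 6 d.p. or computed from one; I and e_prev carry over from the previous line; the table rounds u and y to 3 d.p., halves away from zero)
n=0: y=0, sp=-3, e=sp−y=-3; I=-3, D=e−e_prev=-3; u=1/2·(-3)+3/2·(-3)+1/2·(-3)=-7.5; next y=1/5·0+3/4·(-7.5)=-5.625
n=1: y=-5.625, sp=-3, e=sp−y=2.625; I=-0.375, D=e−e_prev=5.625; u=1/2·2.625+3/2·(-0.375)+1/2·5.625=3.5625; next y=1/5·(-5.625)+3/4·3.5625=1.546875
n=2: y=1.546875, sp=-3, e=sp−y=-4.546875; I=-4.921875, D=e−e_prev=-7.171875; u=1/2·(-4.546875)+3/2·(-4.921875)+1/2·(-7.171875)≈-13.242188; next y=1/5·1.546875+3/4·(-13.242188)≈-9.622266
n=3: y≈-9.622266, sp=-3, e=sp−y≈6.622266; I≈1.700391, D=e−e_prev≈11.169141; u=1/2·6.622266+3/2·1.700391+1/2·11.169141≈11.446289; next y=1/5·(-9.622266)+3/4·11.446289≈6.660264
n=4: y≈6.660264, sp=2, e=sp−y≈-4.660264; I≈-2.959873, D=e−e_prev≈-11.282529; u=1/2·(-4.660264)+3/2·(-2.959873)+1/2·(-11.282529)≈-12.411206; next y=1/5·6.660264+3/4·(-12.411206)≈-7.976352
n=5: y≈-7.976352, sp=2, e=sp−y≈9.976352; I≈7.016479, D=e−e_prev≈14.636615; u=1/2·9.976352+3/2·7.016479+1/2·14.636615≈22.831202; next y=1/5·(-7.976352)+3/4·22.831202≈15.528131
n=6: y≈15.528131, sp=2, e=sp−y≈-13.528131; I≈-6.511652, D=e−e_prev≈-23.504483; u=1/2·(-13.528131)+3/2·(-6.511652)+1/2·(-23.504483)≈-28.283785; next y=1/5·15.528131+3/4·(-28.283785)≈-18.107213
n=7: y≈-18.107213, sp=4, e=sp−y≈22.107213; I≈15.595560, D=e−e_prev≈35.635344; u=1/2·22.107213+3/2·15.595560+1/2·35.635344≈52.264619; next y=1/5·(-18.107213)+3/4·52.264619≈35.577022
n=8: y≈35.577022, sp=4, e=sp−y≈-31.577022; I≈-15.981461, D=e−e_prev≈-53.684234; u=1/2·(-31.577022)+3/2·(-15.981461)+1/2·(-53.684234)≈-66.602820; next y=1/5·35.577022+3/4·(-66.602820)≈-42.836710

0 -3 -7.500 0.000
1 -3 3.563 -5.625
2 -3 -13.242 1.547
3 -3 11.446 -9.622
4 2 -12.411 6.660
5 2 22.831 -7.976
6 2 -28.284 15.528
7 4 52.265 -18.107
8 4 -66.603 35.577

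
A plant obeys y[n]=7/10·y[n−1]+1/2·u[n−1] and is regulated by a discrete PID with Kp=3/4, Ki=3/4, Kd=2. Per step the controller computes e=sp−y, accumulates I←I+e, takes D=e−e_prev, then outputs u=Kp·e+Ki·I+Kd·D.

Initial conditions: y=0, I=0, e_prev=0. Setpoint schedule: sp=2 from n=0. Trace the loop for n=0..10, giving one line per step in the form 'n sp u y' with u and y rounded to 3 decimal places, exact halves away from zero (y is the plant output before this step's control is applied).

0 2 7.000 0.000
1 2 -7.750 3.500
2 2 15.363 -1.425
3 2 -20.299 6.684
4 2 34.947 -5.471
5 2 -50.661 13.644
6 2 81.819 -15.780
7 2 -123.446 29.863
8 2 194.330 -40.818
9 2 -297.857 68.592
10 2 464.292 -100.914

(exact arithmetic carried between steps; '≈' marks a value shown rounded to 6 d.p. or computed from one; I and e_prev carry over from the previous line; the table rounds u and y to 3 d.p., halves away from zero)
n=0: y=0, sp=2, e=sp−y=2; I=2, D=e−e_prev=2; u=3/4·2+3/4·2+2·2=7; next y=7/10·0+1/2·7=3.5
n=1: y=3.5, sp=2, e=sp−y=-1.5; I=0.5, D=e−e_prev=-3.5; u=3/4·(-1.5)+3/4·0.5+2·(-3.5)=-7.75; next y=7/10·3.5+1/2·(-7.75)=-1.425
n=2: y=-1.425, sp=2, e=sp−y=3.425; I=3.925, D=e−e_prev=4.925; u=3/4·3.425+3/4·3.925+2·4.925=15.3625; next y=7/10·(-1.425)+1/2·15.3625=6.68375
n=3: y=6.68375, sp=2, e=sp−y=-4.68375; I=-0.75875, D=e−e_prev=-8.10875; u=3/4·(-4.68375)+3/4·(-0.75875)+2·(-8.10875)=-20.299375; next y=7/10·6.68375+1/2·(-20.299375)≈-5.471063
n=4: y≈-5.471063, sp=2, e=sp−y≈7.471063; I≈6.712313, D=e−e_prev≈12.154813; u=3/4·7.471063+3/4·6.712313+2·12.154813≈34.947156; next y=7/10·(-5.471063)+1/2·34.947156≈13.643834
n=5: y≈13.643834, sp=2, e=sp−y≈-11.643834; I≈-4.931522, D=e−e_prev≈-19.114897; u=3/4·(-11.643834)+3/4·(-4.931522)+2·(-19.114897)≈-50.661311; next y=7/10·13.643834+1/2·(-50.661311)≈-15.779971
n=6: y≈-15.779971, sp=2, e=sp−y≈17.779971; I≈12.848450, D=e−e_prev≈29.423806; u=3/4·17.779971+3/4·12.848450+2·29.423806≈81.818927; next y=7/10·(-15.779971)+1/2·81.818927≈29.863484
n=7: y≈29.863484, sp=2, e=sp−y≈-27.863484; I≈-15.015034, D=e−e_prev≈-45.643455; u=3/4·(-27.863484)+3/4·(-15.015034)+2·(-45.643455)≈-123.445798; next y=7/10·29.863484+1/2·(-123.445798)≈-40.818461
n=8: y≈-40.818461, sp=2, e=sp−y≈42.818461; I≈27.803427, D=e−e_prev≈70.681944; u=3/4·42.818461+3/4·27.803427+2·70.681944≈194.330304; next y=7/10·(-40.818461)+1/2·194.330304≈68.592230
n=9: y≈68.592230, sp=2, e=sp−y≈-66.592230; I≈-38.788803, D=e−e_prev≈-109.410690; u=3/4·(-66.592230)+3/4·(-38.788803)+2·(-109.410690)≈-297.857155; next y=7/10·68.592230+1/2·(-297.857155)≈-100.914017
n=10: y≈-100.914017, sp=2, e=sp−y≈102.914017; I≈64.125214, D=e−e_prev≈169.506246; u=3/4·102.914017+3/4·64.125214+2·169.506246≈464.291915; next y=7/10·(-100.914017)+1/2·464.291915≈161.506146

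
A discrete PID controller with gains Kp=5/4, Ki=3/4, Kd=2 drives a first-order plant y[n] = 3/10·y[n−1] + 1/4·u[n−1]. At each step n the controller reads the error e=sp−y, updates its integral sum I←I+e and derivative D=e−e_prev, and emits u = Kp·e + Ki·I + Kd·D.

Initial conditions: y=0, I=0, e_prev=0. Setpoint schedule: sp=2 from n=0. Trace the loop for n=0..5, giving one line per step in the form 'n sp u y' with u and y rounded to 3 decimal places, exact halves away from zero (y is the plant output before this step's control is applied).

(exact arithmetic carried between steps; '≈' marks a value shown rounded to 6 d.p. or computed from one; I and e_prev carry over from the previous line; the table rounds u and y to 3 d.p., halves away from zero)
n=0: y=0, sp=2, e=sp−y=2; I=2, D=e−e_prev=2; u=5/4·2+3/4·2+2·2=8; next y=3/10·0+1/4·8=2
n=1: y=2, sp=2, e=sp−y=0; I=2, D=e−e_prev=-2; u=5/4·0+3/4·2+2·(-2)=-2.5; next y=3/10·2+1/4·(-2.5)=-0.025
n=2: y=-0.025, sp=2, e=sp−y=2.025; I=4.025, D=e−e_prev=2.025; u=5/4·2.025+3/4·4.025+2·2.025=9.6; next y=3/10·(-0.025)+1/4·9.6=2.3925
n=3: y=2.3925, sp=2, e=sp−y=-0.3925; I=3.6325, D=e−e_prev=-2.4175; u=5/4·(-0.3925)+3/4·3.6325+2·(-2.4175)=-2.60125; next y=3/10·2.3925+1/4·(-2.60125)≈0.067438
n=4: y≈0.067438, sp=2, e=sp−y≈1.932563; I≈5.565063, D=e−e_prev≈2.325063; u=5/4·1.932563+3/4·5.565063+2·2.325063≈11.239625; next y=3/10·0.067438+1/4·11.239625≈2.830138
n=5: y≈2.830138, sp=2, e=sp−y≈-0.830138; I≈4.734925, D=e−e_prev≈-2.7627; u=5/4·(-0.830138)+3/4·4.734925+2·(-2.7627)≈-3.011878; next y=3/10·2.830138+1/4·(-3.011878)≈0.096072

0 2 8.000 0.000
1 2 -2.500 2.000
2 2 9.600 -0.025
3 2 -2.601 2.393
4 2 11.240 0.067
5 2 -3.012 2.830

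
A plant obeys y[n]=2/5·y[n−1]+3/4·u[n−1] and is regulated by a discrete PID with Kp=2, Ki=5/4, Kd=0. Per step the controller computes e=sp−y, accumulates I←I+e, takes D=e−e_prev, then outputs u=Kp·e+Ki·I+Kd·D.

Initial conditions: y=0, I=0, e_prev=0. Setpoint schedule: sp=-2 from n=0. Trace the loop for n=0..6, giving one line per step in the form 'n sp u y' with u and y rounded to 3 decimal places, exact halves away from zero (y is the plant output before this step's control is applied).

(exact arithmetic carried between steps; '≈' marks a value shown rounded to 6 d.p. or computed from one; I and e_prev carry over from the previous line; the table rounds u and y to 3 d.p., halves away from zero)
n=0: y=0, sp=-2, e=sp−y=-2; I=-2, D=e−e_prev=-2; u=2·(-2)+5/4·(-2)+0·(-2)=-6.5; next y=2/5·0+3/4·(-6.5)=-4.875
n=1: y=-4.875, sp=-2, e=sp−y=2.875; I=0.875, D=e−e_prev=4.875; u=2·2.875+5/4·0.875+0·4.875=6.84375; next y=2/5·(-4.875)+3/4·6.84375≈3.182813
n=2: y≈3.182813, sp=-2, e=sp−y≈-5.182813; I≈-4.307813, D=e−e_prev≈-8.057813; u=2·(-5.182813)+5/4·(-4.307813)+0·(-8.057813)≈-15.750391; next y=2/5·3.182813+3/4·(-15.750391)≈-10.539668
n=3: y≈-10.539668, sp=-2, e=sp−y≈8.539668; I≈4.231855, D=e−e_prev≈13.722480; u=2·8.539668+5/4·4.231855+0·13.722480≈22.369155; next y=2/5·(-10.539668)+3/4·22.369155≈12.560999
n=4: y≈12.560999, sp=-2, e=sp−y≈-14.560999; I≈-10.329144, D=e−e_prev≈-23.100667; u=2·(-14.560999)+5/4·(-10.329144)+0·(-23.100667)≈-42.033428; next y=2/5·12.560999+3/4·(-42.033428)≈-26.500672
n=5: y≈-26.500672, sp=-2, e=sp−y≈24.500672; I≈14.171528, D=e−e_prev≈39.061671; u=2·24.500672+5/4·14.171528+0·39.061671≈66.715753; next y=2/5·(-26.500672)+3/4·66.715753≈39.436546
n=6: y≈39.436546, sp=-2, e=sp−y≈-41.436546; I≈-27.265018, D=e−e_prev≈-65.937217; u=2·(-41.436546)+5/4·(-27.265018)+0·(-65.937217)≈-116.954364; next y=2/5·39.436546+3/4·(-116.954364)≈-71.941155

0 -2 -6.500 0.000
1 -2 6.844 -4.875
2 -2 -15.750 3.183
3 -2 22.369 -10.540
4 -2 -42.033 12.561
5 -2 66.716 -26.501
6 -2 -116.954 39.437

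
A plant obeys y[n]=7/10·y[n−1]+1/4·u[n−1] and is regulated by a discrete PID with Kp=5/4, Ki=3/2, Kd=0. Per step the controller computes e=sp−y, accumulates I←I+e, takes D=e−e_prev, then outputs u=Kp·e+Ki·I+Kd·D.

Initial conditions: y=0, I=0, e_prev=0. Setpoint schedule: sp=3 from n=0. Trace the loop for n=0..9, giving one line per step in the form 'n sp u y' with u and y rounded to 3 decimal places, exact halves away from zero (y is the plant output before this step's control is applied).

0 3 8.250 0.000
1 3 7.078 2.063
2 3 5.320 3.213
3 3 3.993 3.579
4 3 3.332 3.504
5 3 3.176 3.286
6 3 3.275 3.094
7 3 3.435 2.984
8 3 3.559 2.948
9 3 3.622 2.953

(exact arithmetic carried between steps; '≈' marks a value shown rounded to 6 d.p. or computed from one; I and e_prev carry over from the previous line; the table rounds u and y to 3 d.p., halves away from zero)
n=0: y=0, sp=3, e=sp−y=3; I=3, D=e−e_prev=3; u=5/4·3+3/2·3+0·3=8.25; next y=7/10·0+1/4·8.25=2.0625
n=1: y=2.0625, sp=3, e=sp−y=0.9375; I=3.9375, D=e−e_prev=-2.0625; u=5/4·0.9375+3/2·3.9375+0·(-2.0625)=7.078125; next y=7/10·2.0625+1/4·7.078125≈3.213281
n=2: y≈3.213281, sp=3, e=sp−y≈-0.213281; I≈3.724219, D=e−e_prev≈-1.150781; u=5/4·(-0.213281)+3/2·3.724219+0·(-1.150781)≈5.319727; next y=7/10·3.213281+1/4·5.319727≈3.579229
n=3: y≈3.579229, sp=3, e=sp−y≈-0.579229; I≈3.144990, D=e−e_prev≈-0.365947; u=5/4·(-0.579229)+3/2·3.144990+0·(-0.365947)≈3.993450; next y=7/10·3.579229+1/4·3.993450≈3.503822
n=4: y≈3.503822, sp=3, e=sp−y≈-0.503822; I≈2.641168, D=e−e_prev≈0.075406; u=5/4·(-0.503822)+3/2·2.641168+0·0.075406≈3.331974; next y=7/10·3.503822+1/4·3.331974≈3.285669
n=5: y≈3.285669, sp=3, e=sp−y≈-0.285669; I≈2.355499, D=e−e_prev≈0.218153; u=5/4·(-0.285669)+3/2·2.355499+0·0.218153≈3.176162; next y=7/10·3.285669+1/4·3.176162≈3.094009
n=6: y≈3.094009, sp=3, e=sp−y≈-0.094009; I≈2.261490, D=e−e_prev≈0.191660; u=5/4·(-0.094009)+3/2·2.261490+0·0.191660≈3.274724; next y=7/10·3.094009+1/4·3.274724≈2.984487
n=7: y≈2.984487, sp=3, e=sp−y≈0.015513; I≈2.277003, D=e−e_prev≈0.109522; u=5/4·0.015513+3/2·2.277003+0·0.109522≈3.434895; next y=7/10·2.984487+1/4·3.434895≈2.947865
n=8: y≈2.947865, sp=3, e=sp−y≈0.052135; I≈2.329138, D=e−e_prev≈0.036622; u=5/4·0.052135+3/2·2.329138+0·0.036622≈3.558876; next y=7/10·2.947865+1/4·3.558876≈2.953224
n=9: y≈2.953224, sp=3, e=sp−y≈0.046776; I≈2.375914, D=e−e_prev≈-0.005360; u=5/4·0.046776+3/2·2.375914+0·(-0.005360)≈3.622340; next y=7/10·2.953224+1/4·3.622340≈2.972842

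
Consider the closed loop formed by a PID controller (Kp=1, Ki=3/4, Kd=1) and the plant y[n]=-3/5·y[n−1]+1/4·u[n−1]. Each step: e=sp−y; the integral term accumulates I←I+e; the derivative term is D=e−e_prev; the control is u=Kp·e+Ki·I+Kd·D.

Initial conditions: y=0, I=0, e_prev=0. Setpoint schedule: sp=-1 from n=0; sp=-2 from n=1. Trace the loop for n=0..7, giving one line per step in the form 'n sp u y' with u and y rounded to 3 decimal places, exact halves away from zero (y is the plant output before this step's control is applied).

(exact arithmetic carried between steps; '≈' marks a value shown rounded to 6 d.p. or computed from one; I and e_prev carry over from the previous line; the table rounds u and y to 3 d.p., halves away from zero)
n=0: y=0, sp=-1, e=sp−y=-1; I=-1, D=e−e_prev=-1; u=1·(-1)+3/4·(-1)+1·(-1)=-2.75; next y=-3/5·0+1/4·(-2.75)=-0.6875
n=1: y=-0.6875, sp=-2, e=sp−y=-1.3125; I=-2.3125, D=e−e_prev=-0.3125; u=1·(-1.3125)+3/4·(-2.3125)+1·(-0.3125)=-3.359375; next y=-3/5·(-0.6875)+1/4·(-3.359375)≈-0.427344
n=2: y≈-0.427344, sp=-2, e=sp−y≈-1.572656; I≈-3.885156, D=e−e_prev≈-0.260156; u=1·(-1.572656)+3/4·(-3.885156)+1·(-0.260156)≈-4.746680; next y=-3/5·(-0.427344)+1/4·(-4.746680)≈-0.930264
n=3: y≈-0.930264, sp=-2, e=sp−y≈-1.069736; I≈-4.954893, D=e−e_prev≈0.502920; u=1·(-1.069736)+3/4·(-4.954893)+1·0.502920≈-4.282986; next y=-3/5·(-0.930264)+1/4·(-4.282986)≈-0.512588
n=4: y≈-0.512588, sp=-2, e=sp−y≈-1.487412; I≈-6.442304, D=e−e_prev≈-0.417675; u=1·(-1.487412)+3/4·(-6.442304)+1·(-0.417675)≈-6.736815; next y=-3/5·(-0.512588)+1/4·(-6.736815)≈-1.376651
n=5: y≈-1.376651, sp=-2, e=sp−y≈-0.623349; I≈-7.065653, D=e−e_prev≈0.864063; u=1·(-0.623349)+3/4·(-7.065653)+1·0.864063≈-5.058527; next y=-3/5·(-1.376651)+1/4·(-5.058527)≈-0.438641
n=6: y≈-0.438641, sp=-2, e=sp−y≈-1.561359; I≈-8.627012, D=e−e_prev≈-0.938010; u=1·(-1.561359)+3/4·(-8.627012)+1·(-0.938010)≈-8.969628; next y=-3/5·(-0.438641)+1/4·(-8.969628)≈-1.979222
n=7: y≈-1.979222, sp=-2, e=sp−y≈-0.020778; I≈-8.647790, D=e−e_prev≈1.540581; u=1·(-0.020778)+3/4·(-8.647790)+1·1.540581≈-4.966039; next y=-3/5·(-1.979222)+1/4·(-4.966039)≈-0.053976

0 -1 -2.750 0.000
1 -2 -3.359 -0.688
2 -2 -4.747 -0.427
3 -2 -4.283 -0.930
4 -2 -6.737 -0.513
5 -2 -5.059 -1.377
6 -2 -8.970 -0.439
7 -2 -4.966 -1.979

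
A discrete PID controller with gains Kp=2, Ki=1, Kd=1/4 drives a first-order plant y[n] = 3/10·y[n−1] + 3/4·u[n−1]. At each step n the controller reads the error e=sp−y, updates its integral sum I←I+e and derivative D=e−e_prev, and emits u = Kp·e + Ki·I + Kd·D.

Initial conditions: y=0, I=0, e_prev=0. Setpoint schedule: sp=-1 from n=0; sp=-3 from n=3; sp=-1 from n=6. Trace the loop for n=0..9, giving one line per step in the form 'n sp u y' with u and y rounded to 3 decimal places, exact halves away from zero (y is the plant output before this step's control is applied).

0 -1 -3.250 0.000
1 -1 3.922 -2.438
2 -1 -10.355 2.210
3 -3 11.365 -7.103
4 -3 -30.222 6.393
5 -3 51.969 -20.749
6 -1 -104.445 32.752
7 -1 203.774 -68.508
8 -1 -406.589 132.278
9 -1 802.322 -265.258

(exact arithmetic carried between steps; '≈' marks a value shown rounded to 6 d.p. or computed from one; I and e_prev carry over from the previous line; the table rounds u and y to 3 d.p., halves away from zero)
n=0: y=0, sp=-1, e=sp−y=-1; I=-1, D=e−e_prev=-1; u=2·(-1)+1·(-1)+1/4·(-1)=-3.25; next y=3/10·0+3/4·(-3.25)=-2.4375
n=1: y=-2.4375, sp=-1, e=sp−y=1.4375; I=0.4375, D=e−e_prev=2.4375; u=2·1.4375+1·0.4375+1/4·2.4375=3.921875; next y=3/10·(-2.4375)+3/4·3.921875≈2.210156
n=2: y≈2.210156, sp=-1, e=sp−y≈-3.210156; I≈-2.772656, D=e−e_prev≈-4.647656; u=2·(-3.210156)+1·(-2.772656)+1/4·(-4.647656)≈-10.354883; next y=3/10·2.210156+3/4·(-10.354883)≈-7.103115
n=3: y≈-7.103115, sp=-3, e=sp−y≈4.103115; I≈1.330459, D=e−e_prev≈7.313271; u=2·4.103115+1·1.330459+1/4·7.313271≈11.365007; next y=3/10·(-7.103115)+3/4·11.365007≈6.392821
n=4: y≈6.392821, sp=-3, e=sp−y≈-9.392821; I≈-8.062362, D=e−e_prev≈-13.495936; u=2·(-9.392821)+1·(-8.062362)+1/4·(-13.495936)≈-30.221988; next y=3/10·6.392821+3/4·(-30.221988)≈-20.748645
n=5: y≈-20.748645, sp=-3, e=sp−y≈17.748645; I≈9.686283, D=e−e_prev≈27.141466; u=2·17.748645+1·9.686283+1/4·27.141466≈51.968938; next y=3/10·(-20.748645)+3/4·51.968938≈32.752110
n=6: y≈32.752110, sp=-1, e=sp−y≈-33.752110; I≈-24.065828, D=e−e_prev≈-51.500755; u=2·(-33.752110)+1·(-24.065828)+1/4·(-51.500755)≈-104.445237; next y=3/10·32.752110+3/4·(-104.445237)≈-68.508295
n=7: y≈-68.508295, sp=-1, e=sp−y≈67.508295; I≈43.442467, D=e−e_prev≈101.260405; u=2·67.508295+1·43.442467+1/4·101.260405≈203.774157; next y=3/10·(-68.508295)+3/4·203.774157≈132.278130
n=8: y≈132.278130, sp=-1, e=sp−y≈-133.278130; I≈-89.835663, D=e−e_prev≈-200.786424; u=2·(-133.278130)+1·(-89.835663)+1/4·(-200.786424)≈-406.588528; next y=3/10·132.278130+3/4·(-406.588528)≈-265.257957
n=9: y≈-265.257957, sp=-1, e=sp−y≈264.257957; I≈174.422294, D=e−e_prev≈397.536087; u=2·264.257957+1·174.422294+1/4·397.536087≈802.322230; next y=3/10·(-265.257957)+3/4·802.322230≈522.164286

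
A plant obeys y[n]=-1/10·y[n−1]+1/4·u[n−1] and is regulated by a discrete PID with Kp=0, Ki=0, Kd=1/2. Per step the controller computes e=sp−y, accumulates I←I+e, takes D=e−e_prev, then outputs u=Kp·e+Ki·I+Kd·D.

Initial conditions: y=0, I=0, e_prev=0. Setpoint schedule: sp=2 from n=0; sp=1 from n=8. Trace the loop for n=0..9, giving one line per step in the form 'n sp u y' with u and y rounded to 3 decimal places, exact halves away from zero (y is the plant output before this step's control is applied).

0 2 1.000 0.000
1 2 -0.125 0.250
2 2 0.153 -0.056
3 2 -0.050 0.044
4 2 0.030 -0.017
5 2 -0.013 0.009
6 2 0.007 -0.004
7 2 -0.003 0.002
8 1 -0.498 -0.001
9 1 0.062 -0.125

(exact arithmetic carried between steps; '≈' marks a value shown rounded to 6 d.p. or computed from one; I and e_prev carry over from the previous line; the table rounds u and y to 3 d.p., halves away from zero)
n=0: y=0, sp=2, e=sp−y=2; I=2, D=e−e_prev=2; u=0·2+0·2+1/2·2=1; next y=-1/10·0+1/4·1=0.25
n=1: y=0.25, sp=2, e=sp−y=1.75; I=3.75, D=e−e_prev=-0.25; u=0·1.75+0·3.75+1/2·(-0.25)=-0.125; next y=-1/10·0.25+1/4·(-0.125)=-0.05625
n=2: y=-0.05625, sp=2, e=sp−y=2.05625; I=5.80625, D=e−e_prev=0.30625; u=0·2.05625+0·5.80625+1/2·0.30625=0.153125; next y=-1/10·(-0.05625)+1/4·0.153125≈0.043906
n=3: y≈0.043906, sp=2, e=sp−y≈1.956094; I≈7.762344, D=e−e_prev≈-0.100156; u=0·1.956094+0·7.762344+1/2·(-0.100156)≈-0.050078; next y=-1/10·0.043906+1/4·(-0.050078)≈-0.016910
n=4: y≈-0.016910, sp=2, e=sp−y≈2.016910; I≈9.779254, D=e−e_prev≈0.060816; u=0·2.016910+0·9.779254+1/2·0.060816≈0.030408; next y=-1/10·(-0.016910)+1/4·0.030408≈0.009293
n=5: y≈0.009293, sp=2, e=sp−y≈1.990707; I≈11.769961, D=e−e_prev≈-0.026203; u=0·1.990707+0·11.769961+1/2·(-0.026203)≈-0.013102; next y=-1/10·0.009293+1/4·(-0.013102)≈-0.004205
n=6: y≈-0.004205, sp=2, e=sp−y≈2.004205; I≈13.774166, D=e−e_prev≈0.013498; u=0·2.004205+0·13.774166+1/2·0.013498≈0.006749; next y=-1/10·(-0.004205)+1/4·0.006749≈0.002108
n=7: y≈0.002108, sp=2, e=sp−y≈1.997892; I≈15.772058, D=e−e_prev≈-0.006312; u=0·1.997892+0·15.772058+1/2·(-0.006312)≈-0.003156; next y=-1/10·0.002108+1/4·(-0.003156)≈-0.001000
n=8: y≈-0.001000, sp=1, e=sp−y≈1.001000; I≈16.773058, D=e−e_prev≈-0.996892; u=0·1.001000+0·16.773058+1/2·(-0.996892)≈-0.498446; next y=-1/10·(-0.001000)+1/4·(-0.498446)≈-0.124512
n=9: y≈-0.124512, sp=1, e=sp−y≈1.124512; I≈17.897569, D=e−e_prev≈0.123512; u=0·1.124512+0·17.897569+1/2·0.123512≈0.061756; next y=-1/10·(-0.124512)+1/4·0.061756≈0.027890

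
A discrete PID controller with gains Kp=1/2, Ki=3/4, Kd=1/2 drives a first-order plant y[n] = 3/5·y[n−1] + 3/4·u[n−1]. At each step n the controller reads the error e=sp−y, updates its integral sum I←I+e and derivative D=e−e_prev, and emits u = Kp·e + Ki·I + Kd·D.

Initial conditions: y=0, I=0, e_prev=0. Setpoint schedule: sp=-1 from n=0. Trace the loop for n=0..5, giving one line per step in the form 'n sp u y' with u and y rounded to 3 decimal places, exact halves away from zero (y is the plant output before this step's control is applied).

0 -1 -1.750 0.000
1 -1 0.297 -1.313
2 -1 -1.433 -0.565
3 -1 0.100 -1.414
4 -1 -1.135 -0.773
5 -1 -0.036 -1.315

(exact arithmetic carried between steps; '≈' marks a value shown rounded to 6 d.p. or computed from one; I and e_prev carry over from the previous line; the table rounds u and y to 3 d.p., halves away from zero)
n=0: y=0, sp=-1, e=sp−y=-1; I=-1, D=e−e_prev=-1; u=1/2·(-1)+3/4·(-1)+1/2·(-1)=-1.75; next y=3/5·0+3/4·(-1.75)=-1.3125
n=1: y=-1.3125, sp=-1, e=sp−y=0.3125; I=-0.6875, D=e−e_prev=1.3125; u=1/2·0.3125+3/4·(-0.6875)+1/2·1.3125=0.296875; next y=3/5·(-1.3125)+3/4·0.296875≈-0.564844
n=2: y≈-0.564844, sp=-1, e=sp−y≈-0.435156; I≈-1.122656, D=e−e_prev≈-0.747656; u=1/2·(-0.435156)+3/4·(-1.122656)+1/2·(-0.747656)≈-1.433398; next y=3/5·(-0.564844)+3/4·(-1.433398)≈-1.413955
n=3: y≈-1.413955, sp=-1, e=sp−y≈0.413955; I≈-0.708701, D=e−e_prev≈0.849111; u=1/2·0.413955+3/4·(-0.708701)+1/2·0.849111≈0.100007; next y=3/5·(-1.413955)+3/4·0.100007≈-0.773368
n=4: y≈-0.773368, sp=-1, e=sp−y≈-0.226632; I≈-0.935334, D=e−e_prev≈-0.640588; u=1/2·(-0.226632)+3/4·(-0.935334)+1/2·(-0.640588)≈-1.135110; next y=3/5·(-0.773368)+3/4·(-1.135110)≈-1.315353
n=5: y≈-1.315353, sp=-1, e=sp−y≈0.315353; I≈-0.619980, D=e−e_prev≈0.541986; u=1/2·0.315353+3/4·(-0.619980)+1/2·0.541986≈-0.036316; next y=3/5·(-1.315353)+3/4·(-0.036316)≈-0.816449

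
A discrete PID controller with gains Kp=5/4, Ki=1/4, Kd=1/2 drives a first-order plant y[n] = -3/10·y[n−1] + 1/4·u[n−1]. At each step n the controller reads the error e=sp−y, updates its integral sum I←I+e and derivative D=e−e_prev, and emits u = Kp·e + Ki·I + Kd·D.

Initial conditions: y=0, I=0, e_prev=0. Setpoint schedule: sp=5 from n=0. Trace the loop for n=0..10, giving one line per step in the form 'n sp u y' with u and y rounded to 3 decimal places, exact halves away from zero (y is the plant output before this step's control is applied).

0 5 10.000 0.000
1 5 3.750 2.500
2 5 10.250 0.188
3 5 5.659 2.506
4 5 11.129 0.663
5 5 7.451 2.583
6 5 12.006 1.088
7 5 9.061 2.675
8 5 12.861 1.463
9 5 10.512 2.777
10 5 13.688 1.795

(exact arithmetic carried between steps; '≈' marks a value shown rounded to 6 d.p. or computed from one; I and e_prev carry over from the previous line; the table rounds u and y to 3 d.p., halves away from zero)
n=0: y=0, sp=5, e=sp−y=5; I=5, D=e−e_prev=5; u=5/4·5+1/4·5+1/2·5=10; next y=-3/10·0+1/4·10=2.5
n=1: y=2.5, sp=5, e=sp−y=2.5; I=7.5, D=e−e_prev=-2.5; u=5/4·2.5+1/4·7.5+1/2·(-2.5)=3.75; next y=-3/10·2.5+1/4·3.75=0.1875
n=2: y=0.1875, sp=5, e=sp−y=4.8125; I=12.3125, D=e−e_prev=2.3125; u=5/4·4.8125+1/4·12.3125+1/2·2.3125=10.25; next y=-3/10·0.1875+1/4·10.25=2.50625
n=3: y=2.50625, sp=5, e=sp−y=2.49375; I=14.80625, D=e−e_prev=-2.31875; u=5/4·2.49375+1/4·14.80625+1/2·(-2.31875)=5.659375; next y=-3/10·2.50625+1/4·5.659375≈0.662969
n=4: y≈0.662969, sp=5, e=sp−y≈4.337031; I≈19.143281, D=e−e_prev≈1.843281; u=5/4·4.337031+1/4·19.143281+1/2·1.843281≈11.12875; next y=-3/10·0.662969+1/4·11.12875≈2.583297
n=5: y≈2.583297, sp=5, e=sp−y≈2.416703; I≈21.559984, D=e−e_prev≈-1.920328; u=5/4·2.416703+1/4·21.559984+1/2·(-1.920328)≈7.450711; next y=-3/10·2.583297+1/4·7.450711≈1.087689
n=6: y≈1.087689, sp=5, e=sp−y≈3.912311; I≈25.472296, D=e−e_prev≈1.495608; u=5/4·3.912311+1/4·25.472296+1/2·1.495608≈12.006267; next y=-3/10·1.087689+1/4·12.006267≈2.675260
n=7: y≈2.675260, sp=5, e=sp−y≈2.324740; I≈27.797036, D=e−e_prev≈-1.587572; u=5/4·2.324740+1/4·27.797036+1/2·(-1.587572)≈9.061398; next y=-3/10·2.675260+1/4·9.061398≈1.462771
n=8: y≈1.462771, sp=5, e=sp−y≈3.537229; I≈31.334264, D=e−e_prev≈1.212489; u=5/4·3.537229+1/4·31.334264+1/2·1.212489≈12.861346; next y=-3/10·1.462771+1/4·12.861346≈2.776505
n=9: y≈2.776505, sp=5, e=sp−y≈2.223495; I≈33.557759, D=e−e_prev≈-1.313734; u=5/4·2.223495+1/4·33.557759+1/2·(-1.313734)≈10.511941; next y=-3/10·2.776505+1/4·10.511941≈1.795034
n=10: y≈1.795034, sp=5, e=sp−y≈3.204966; I≈36.762725, D=e−e_prev≈0.981471; u=5/4·3.204966+1/4·36.762725+1/2·0.981471≈13.687625; next y=-3/10·1.795034+1/4·13.687625≈2.883396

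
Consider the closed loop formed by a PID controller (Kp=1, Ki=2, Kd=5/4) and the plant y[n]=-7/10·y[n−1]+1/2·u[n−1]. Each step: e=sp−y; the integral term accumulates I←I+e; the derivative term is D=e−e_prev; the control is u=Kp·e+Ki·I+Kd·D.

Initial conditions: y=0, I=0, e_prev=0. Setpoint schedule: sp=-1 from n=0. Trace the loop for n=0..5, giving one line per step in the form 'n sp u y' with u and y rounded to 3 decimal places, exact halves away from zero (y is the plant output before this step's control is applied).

(exact arithmetic carried between steps; '≈' marks a value shown rounded to 6 d.p. or computed from one; I and e_prev carry over from the previous line; the table rounds u and y to 3 d.p., halves away from zero)
n=0: y=0, sp=-1, e=sp−y=-1; I=-1, D=e−e_prev=-1; u=1·(-1)+2·(-1)+5/4·(-1)=-4.25; next y=-7/10·0+1/2·(-4.25)=-2.125
n=1: y=-2.125, sp=-1, e=sp−y=1.125; I=0.125, D=e−e_prev=2.125; u=1·1.125+2·0.125+5/4·2.125=4.03125; next y=-7/10·(-2.125)+1/2·4.03125=3.503125
n=2: y=3.503125, sp=-1, e=sp−y=-4.503125; I=-4.378125, D=e−e_prev=-5.628125; u=1·(-4.503125)+2·(-4.378125)+5/4·(-5.628125)≈-20.294531; next y=-7/10·3.503125+1/2·(-20.294531)≈-12.599453
n=3: y≈-12.599453, sp=-1, e=sp−y≈11.599453; I≈7.221328, D=e−e_prev≈16.102578; u=1·11.599453+2·7.221328+5/4·16.102578≈46.170332; next y=-7/10·(-12.599453)+1/2·46.170332≈31.904783
n=4: y≈31.904783, sp=-1, e=sp−y≈-32.904783; I≈-25.683455, D=e−e_prev≈-44.504236; u=1·(-32.904783)+2·(-25.683455)+5/4·(-44.504236)≈-139.901989; next y=-7/10·31.904783+1/2·(-139.901989)≈-92.284343
n=5: y≈-92.284343, sp=-1, e=sp−y≈91.284343; I≈65.600888, D=e−e_prev≈124.189126; u=1·91.284343+2·65.600888+5/4·124.189126≈377.722525; next y=-7/10·(-92.284343)+1/2·377.722525≈253.460302

0 -1 -4.250 0.000
1 -1 4.031 -2.125
2 -1 -20.295 3.503
3 -1 46.170 -12.599
4 -1 -139.902 31.905
5 -1 377.723 -92.284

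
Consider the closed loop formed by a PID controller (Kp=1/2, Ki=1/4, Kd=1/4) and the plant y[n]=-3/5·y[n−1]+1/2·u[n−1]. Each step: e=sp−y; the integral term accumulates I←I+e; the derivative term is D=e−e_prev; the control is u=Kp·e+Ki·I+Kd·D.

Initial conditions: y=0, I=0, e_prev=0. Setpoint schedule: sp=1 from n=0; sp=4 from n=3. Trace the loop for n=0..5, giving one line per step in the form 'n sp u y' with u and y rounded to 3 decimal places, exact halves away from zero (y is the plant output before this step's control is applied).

(exact arithmetic carried between steps; '≈' marks a value shown rounded to 6 d.p. or computed from one; I and e_prev carry over from the previous line; the table rounds u and y to 3 d.p., halves away from zero)
n=0: y=0, sp=1, e=sp−y=1; I=1, D=e−e_prev=1; u=1/2·1+1/4·1+1/4·1=1; next y=-3/5·0+1/2·1=0.5
n=1: y=0.5, sp=1, e=sp−y=0.5; I=1.5, D=e−e_prev=-0.5; u=1/2·0.5+1/4·1.5+1/4·(-0.5)=0.5; next y=-3/5·0.5+1/2·0.5=-0.05
n=2: y=-0.05, sp=1, e=sp−y=1.05; I=2.55, D=e−e_prev=0.55; u=1/2·1.05+1/4·2.55+1/4·0.55=1.3; next y=-3/5·(-0.05)+1/2·1.3=0.68
n=3: y=0.68, sp=4, e=sp−y=3.32; I=5.87, D=e−e_prev=2.27; u=1/2·3.32+1/4·5.87+1/4·2.27=3.695; next y=-3/5·0.68+1/2·3.695=1.4395
n=4: y=1.4395, sp=4, e=sp−y=2.5605; I=8.4305, D=e−e_prev=-0.7595; u=1/2·2.5605+1/4·8.4305+1/4·(-0.7595)=3.198; next y=-3/5·1.4395+1/2·3.198=0.7353
n=5: y=0.7353, sp=4, e=sp−y=3.2647; I=11.6952, D=e−e_prev=0.7042; u=1/2·3.2647+1/4·11.6952+1/4·0.7042=4.7322; next y=-3/5·0.7353+1/2·4.7322=1.92492

0 1 1.000 0.000
1 1 0.500 0.500
2 1 1.300 -0.050
3 4 3.695 0.680
4 4 3.198 1.440
5 4 4.732 0.735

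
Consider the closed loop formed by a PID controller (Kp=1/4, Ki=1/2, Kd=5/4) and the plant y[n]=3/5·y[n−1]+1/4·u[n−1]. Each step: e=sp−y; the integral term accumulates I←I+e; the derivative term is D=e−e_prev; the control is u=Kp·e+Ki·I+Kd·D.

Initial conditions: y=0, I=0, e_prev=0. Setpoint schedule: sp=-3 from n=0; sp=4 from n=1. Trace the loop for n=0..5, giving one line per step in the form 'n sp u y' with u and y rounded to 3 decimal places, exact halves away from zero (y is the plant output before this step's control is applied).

(exact arithmetic carried between steps; '≈' marks a value shown rounded to 6 d.p. or computed from one; I and e_prev carry over from the previous line; the table rounds u and y to 3 d.p., halves away from zero)
n=0: y=0, sp=-3, e=sp−y=-3; I=-3, D=e−e_prev=-3; u=1/4·(-3)+1/2·(-3)+5/4·(-3)=-6; next y=3/5·0+1/4·(-6)=-1.5
n=1: y=-1.5, sp=4, e=sp−y=5.5; I=2.5, D=e−e_prev=8.5; u=1/4·5.5+1/2·2.5+5/4·8.5=13.25; next y=3/5·(-1.5)+1/4·13.25=2.4125
n=2: y=2.4125, sp=4, e=sp−y=1.5875; I=4.0875, D=e−e_prev=-3.9125; u=1/4·1.5875+1/2·4.0875+5/4·(-3.9125)=-2.45; next y=3/5·2.4125+1/4·(-2.45)=0.835
n=3: y=0.835, sp=4, e=sp−y=3.165; I=7.2525, D=e−e_prev=1.5775; u=1/4·3.165+1/2·7.2525+5/4·1.5775=6.389375; next y=3/5·0.835+1/4·6.389375≈2.098344
n=4: y≈2.098344, sp=4, e=sp−y≈1.901656; I≈9.154156, D=e−e_prev≈-1.263344; u=1/4·1.901656+1/2·9.154156+5/4·(-1.263344)≈3.473313; next y=3/5·2.098344+1/4·3.473313≈2.127334
n=5: y≈2.127334, sp=4, e=sp−y≈1.872666; I≈11.026822, D=e−e_prev≈-0.028991; u=1/4·1.872666+1/2·11.026822+5/4·(-0.028991)≈5.945339; next y=3/5·2.127334+1/4·5.945339≈2.762735

0 -3 -6.000 0.000
1 4 13.250 -1.500
2 4 -2.450 2.413
3 4 6.389 0.835
4 4 3.473 2.098
5 4 5.945 2.127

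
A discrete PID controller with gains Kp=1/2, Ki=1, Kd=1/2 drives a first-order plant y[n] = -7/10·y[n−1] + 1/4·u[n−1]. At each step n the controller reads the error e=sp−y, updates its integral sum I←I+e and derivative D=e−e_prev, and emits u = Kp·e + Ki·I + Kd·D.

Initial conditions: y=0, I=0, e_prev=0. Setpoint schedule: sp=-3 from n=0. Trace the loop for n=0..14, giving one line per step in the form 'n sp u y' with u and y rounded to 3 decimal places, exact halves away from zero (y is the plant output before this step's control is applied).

0 -3 -6.000 0.000
1 -3 -4.500 -1.500
2 -3 -9.600 -0.075
3 -3 -7.268 -2.348
4 -3 -13.404 -0.174
5 -3 -9.032 -3.229
6 -3 -16.795 0.003
7 -3 -9.775 -4.201
8 -3 -20.070 0.497
9 -3 -9.494 -5.365
10 -3 -23.555 1.382
11 -3 -8.087 -6.856
12 -3 -27.617 2.778
13 -3 -5.326 -8.849
14 -3 -32.712 4.863

(exact arithmetic carried between steps; '≈' marks a value shown rounded to 6 d.p. or computed from one; I and e_prev carry over from the previous line; the table rounds u and y to 3 d.p., halves away from zero)
n=0: y=0, sp=-3, e=sp−y=-3; I=-3, D=e−e_prev=-3; u=1/2·(-3)+1·(-3)+1/2·(-3)=-6; next y=-7/10·0+1/4·(-6)=-1.5
n=1: y=-1.5, sp=-3, e=sp−y=-1.5; I=-4.5, D=e−e_prev=1.5; u=1/2·(-1.5)+1·(-4.5)+1/2·1.5=-4.5; next y=-7/10·(-1.5)+1/4·(-4.5)=-0.075
n=2: y=-0.075, sp=-3, e=sp−y=-2.925; I=-7.425, D=e−e_prev=-1.425; u=1/2·(-2.925)+1·(-7.425)+1/2·(-1.425)=-9.6; next y=-7/10·(-0.075)+1/4·(-9.6)=-2.3475
n=3: y=-2.3475, sp=-3, e=sp−y=-0.6525; I=-8.0775, D=e−e_prev=2.2725; u=1/2·(-0.6525)+1·(-8.0775)+1/2·2.2725=-7.2675; next y=-7/10·(-2.3475)+1/4·(-7.2675)=-0.173625
n=4: y=-0.173625, sp=-3, e=sp−y=-2.826375; I=-10.903875, D=e−e_prev=-2.173875; u=1/2·(-2.826375)+1·(-10.903875)+1/2·(-2.173875)=-13.404; next y=-7/10·(-0.173625)+1/4·(-13.404)≈-3.229463
n=5: y≈-3.229463, sp=-3, e=sp−y≈0.229463; I≈-10.674413, D=e−e_prev≈3.055838; u=1/2·0.229463+1·(-10.674413)+1/2·3.055838≈-9.031763; next y=-7/10·(-3.229463)+1/4·(-9.031763)≈0.002683
n=6: y≈0.002683, sp=-3, e=sp−y≈-3.002683; I≈-13.677096, D=e−e_prev≈-3.232146; u=1/2·(-3.002683)+1·(-13.677096)+1/2·(-3.232146)≈-16.79451; next y=-7/10·0.002683+1/4·(-16.79451)≈-4.200506
n=7: y≈-4.200506, sp=-3, e=sp−y≈1.200506; I≈-12.476590, D=e−e_prev≈4.203189; u=1/2·1.200506+1·(-12.476590)+1/2·4.203189≈-9.774743; next y=-7/10·(-4.200506)+1/4·(-9.774743)≈0.496668
n=8: y≈0.496668, sp=-3, e=sp−y≈-3.496668; I≈-15.973258, D=e−e_prev≈-4.697174; u=1/2·(-3.496668)+1·(-15.973258)+1/2·(-4.697174)≈-20.070179; next y=-7/10·0.496668+1/4·(-20.070179)≈-5.365213
n=9: y≈-5.365213, sp=-3, e=sp−y≈2.365213; I≈-13.608046, D=e−e_prev≈5.861881; u=1/2·2.365213+1·(-13.608046)+1/2·5.861881≈-9.494499; next y=-7/10·(-5.365213)+1/4·(-9.494499)≈1.382024
n=10: y≈1.382024, sp=-3, e=sp−y≈-4.382024; I≈-17.990070, D=e−e_prev≈-6.747237; u=1/2·(-4.382024)+1·(-17.990070)+1/2·(-6.747237)≈-23.554700; next y=-7/10·1.382024+1/4·(-23.554700)≈-6.856092
n=11: y≈-6.856092, sp=-3, e=sp−y≈3.856092; I≈-14.133978, D=e−e_prev≈8.238116; u=1/2·3.856092+1·(-14.133978)+1/2·8.238116≈-8.086874; next y=-7/10·(-6.856092)+1/4·(-8.086874)≈2.777546
n=12: y≈2.777546, sp=-3, e=sp−y≈-5.777546; I≈-19.911524, D=e−e_prev≈-9.633638; u=1/2·(-5.777546)+1·(-19.911524)+1/2·(-9.633638)≈-27.617116; next y=-7/10·2.777546+1/4·(-27.617116)≈-8.848561
n=13: y≈-8.848561, sp=-3, e=sp−y≈5.848561; I≈-14.062963, D=e−e_prev≈11.626107; u=1/2·5.848561+1·(-14.062963)+1/2·11.626107≈-5.325629; next y=-7/10·(-8.848561)+1/4·(-5.325629)≈4.862586
n=14: y≈4.862586, sp=-3, e=sp−y≈-7.862586; I≈-21.925548, D=e−e_prev≈-13.711147; u=1/2·(-7.862586)+1·(-21.925548)+1/2·(-13.711147)≈-32.712414; next y=-7/10·4.862586+1/4·(-32.712414)≈-11.581914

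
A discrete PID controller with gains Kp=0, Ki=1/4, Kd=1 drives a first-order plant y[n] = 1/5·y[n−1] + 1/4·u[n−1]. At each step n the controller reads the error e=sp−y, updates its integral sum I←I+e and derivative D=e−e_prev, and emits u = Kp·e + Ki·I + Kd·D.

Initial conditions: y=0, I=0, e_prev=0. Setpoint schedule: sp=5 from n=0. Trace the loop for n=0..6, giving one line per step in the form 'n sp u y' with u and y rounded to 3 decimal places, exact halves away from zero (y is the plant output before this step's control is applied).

0 5 6.250 0.000
1 5 0.547 1.563
2 5 4.360 0.449
3 5 3.471 1.180
4 5 5.252 1.104
5 5 5.613 1.534
6 5 6.689 1.710

(exact arithmetic carried between steps; '≈' marks a value shown rounded to 6 d.p. or computed from one; I and e_prev carry over from the previous line; the table rounds u and y to 3 d.p., halves away from zero)
n=0: y=0, sp=5, e=sp−y=5; I=5, D=e−e_prev=5; u=0·5+1/4·5+1·5=6.25; next y=1/5·0+1/4·6.25=1.5625
n=1: y=1.5625, sp=5, e=sp−y=3.4375; I=8.4375, D=e−e_prev=-1.5625; u=0·3.4375+1/4·8.4375+1·(-1.5625)=0.546875; next y=1/5·1.5625+1/4·0.546875≈0.449219
n=2: y≈0.449219, sp=5, e=sp−y≈4.550781; I≈12.988281, D=e−e_prev≈1.113281; u=0·4.550781+1/4·12.988281+1·1.113281≈4.360352; next y=1/5·0.449219+1/4·4.360352≈1.179932
n=3: y≈1.179932, sp=5, e=sp−y≈3.820068; I≈16.808350, D=e−e_prev≈-0.730713; u=0·3.820068+1/4·16.808350+1·(-0.730713)≈3.471375; next y=1/5·1.179932+1/4·3.471375≈1.103830
n=4: y≈1.103830, sp=5, e=sp−y≈3.896170; I≈20.704520, D=e−e_prev≈0.076102; u=0·3.896170+1/4·20.704520+1·0.076102≈5.252232; next y=1/5·1.103830+1/4·5.252232≈1.533824
n=5: y≈1.533824, sp=5, e=sp−y≈3.466176; I≈24.170696, D=e−e_prev≈-0.429994; u=0·3.466176+1/4·24.170696+1·(-0.429994)≈5.612680; next y=1/5·1.533824+1/4·5.612680≈1.709935
n=6: y≈1.709935, sp=5, e=sp−y≈3.290065; I≈27.460761, D=e−e_prev≈-0.176111; u=0·3.290065+1/4·27.460761+1·(-0.176111)≈6.689079; next y=1/5·1.709935+1/4·6.689079≈2.014257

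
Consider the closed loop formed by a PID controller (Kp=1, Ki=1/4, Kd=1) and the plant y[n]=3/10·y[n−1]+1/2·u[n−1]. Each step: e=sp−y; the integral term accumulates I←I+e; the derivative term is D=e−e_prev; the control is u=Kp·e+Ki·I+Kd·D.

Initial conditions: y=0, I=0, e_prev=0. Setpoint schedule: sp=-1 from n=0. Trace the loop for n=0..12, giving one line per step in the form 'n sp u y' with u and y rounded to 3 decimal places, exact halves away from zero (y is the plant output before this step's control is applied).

(exact arithmetic carried between steps; '≈' marks a value shown rounded to 6 d.p. or computed from one; I and e_prev carry over from the previous line; the table rounds u and y to 3 d.p., halves away from zero)
n=0: y=0, sp=-1, e=sp−y=-1; I=-1, D=e−e_prev=-1; u=1·(-1)+1/4·(-1)+1·(-1)=-2.25; next y=3/10·0+1/2·(-2.25)=-1.125
n=1: y=-1.125, sp=-1, e=sp−y=0.125; I=-0.875, D=e−e_prev=1.125; u=1·0.125+1/4·(-0.875)+1·1.125=1.03125; next y=3/10·(-1.125)+1/2·1.03125=0.178125
n=2: y=0.178125, sp=-1, e=sp−y=-1.178125; I=-2.053125, D=e−e_prev=-1.303125; u=1·(-1.178125)+1/4·(-2.053125)+1·(-1.303125)≈-2.994531; next y=3/10·0.178125+1/2·(-2.994531)≈-1.443828
n=3: y≈-1.443828, sp=-1, e=sp−y≈0.443828; I≈-1.609297, D=e−e_prev≈1.621953; u=1·0.443828+1/4·(-1.609297)+1·1.621953≈1.663457; next y=3/10·(-1.443828)+1/2·1.663457≈0.398580
n=4: y≈0.398580, sp=-1, e=sp−y≈-1.398580; I≈-3.007877, D=e−e_prev≈-1.842408; u=1·(-1.398580)+1/4·(-3.007877)+1·(-1.842408)≈-3.992958; next y=3/10·0.398580+1/2·(-3.992958)≈-1.876905
n=5: y≈-1.876905, sp=-1, e=sp−y≈0.876905; I≈-2.130972, D=e−e_prev≈2.275485; u=1·0.876905+1/4·(-2.130972)+1·2.275485≈2.619646; next y=3/10·(-1.876905)+1/2·2.619646≈0.746752
n=6: y≈0.746752, sp=-1, e=sp−y≈-1.746752; I≈-3.877724, D=e−e_prev≈-2.623657; u=1·(-1.746752)+1/4·(-3.877724)+1·(-2.623657)≈-5.339839; next y=3/10·0.746752+1/2·(-5.339839)≈-2.445894
n=7: y≈-2.445894, sp=-1, e=sp−y≈1.445894; I≈-2.431830, D=e−e_prev≈3.192646; u=1·1.445894+1/4·(-2.431830)+1·3.192646≈4.030583; next y=3/10·(-2.445894)+1/2·4.030583≈1.281523
n=8: y≈1.281523, sp=-1, e=sp−y≈-2.281523; I≈-4.713353, D=e−e_prev≈-3.727417; u=1·(-2.281523)+1/4·(-4.713353)+1·(-3.727417)≈-7.187279; next y=3/10·1.281523+1/2·(-7.187279)≈-3.209182
n=9: y≈-3.209182, sp=-1, e=sp−y≈2.209182; I≈-2.504171, D=e−e_prev≈4.490705; u=1·2.209182+1/4·(-2.504171)+1·4.490705≈6.073845; next y=3/10·(-3.209182)+1/2·6.073845≈2.074168
n=10: y≈2.074168, sp=-1, e=sp−y≈-3.074168; I≈-5.578338, D=e−e_prev≈-5.283350; u=1·(-3.074168)+1/4·(-5.578338)+1·(-5.283350)≈-9.752103; next y=3/10·2.074168+1/2·(-9.752103)≈-4.253801
n=11: y≈-4.253801, sp=-1, e=sp−y≈3.253801; I≈-2.324537, D=e−e_prev≈6.327969; u=1·3.253801+1/4·(-2.324537)+1·6.327969≈9.000635; next y=3/10·(-4.253801)+1/2·9.000635≈3.224177
n=12: y≈3.224177, sp=-1, e=sp−y≈-4.224177; I≈-6.548715, D=e−e_prev≈-7.477978; u=1·(-4.224177)+1/4·(-6.548715)+1·(-7.477978)≈-13.339335; next y=3/10·3.224177+1/2·(-13.339335)≈-5.702414

0 -1 -2.250 0.000
1 -1 1.031 -1.125
2 -1 -2.995 0.178
3 -1 1.663 -1.444
4 -1 -3.993 0.399
5 -1 2.620 -1.877
6 -1 -5.340 0.747
7 -1 4.031 -2.446
8 -1 -7.187 1.282
9 -1 6.074 -3.209
10 -1 -9.752 2.074
11 -1 9.001 -4.254
12 -1 -13.339 3.224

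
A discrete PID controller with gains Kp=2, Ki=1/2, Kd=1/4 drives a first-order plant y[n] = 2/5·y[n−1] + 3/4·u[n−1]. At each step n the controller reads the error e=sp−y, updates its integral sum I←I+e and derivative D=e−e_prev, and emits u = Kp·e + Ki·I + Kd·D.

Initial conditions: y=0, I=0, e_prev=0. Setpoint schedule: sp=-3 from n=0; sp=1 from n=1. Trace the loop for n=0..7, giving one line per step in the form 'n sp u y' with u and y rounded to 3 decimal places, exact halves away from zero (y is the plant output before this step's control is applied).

(exact arithmetic carried between steps; '≈' marks a value shown rounded to 6 d.p. or computed from one; I and e_prev carry over from the previous line; the table rounds u and y to 3 d.p., halves away from zero)
n=0: y=0, sp=-3, e=sp−y=-3; I=-3, D=e−e_prev=-3; u=2·(-3)+1/2·(-3)+1/4·(-3)=-8.25; next y=2/5·0+3/4·(-8.25)=-6.1875
n=1: y=-6.1875, sp=1, e=sp−y=7.1875; I=4.1875, D=e−e_prev=10.1875; u=2·7.1875+1/2·4.1875+1/4·10.1875=19.015625; next y=2/5·(-6.1875)+3/4·19.015625≈11.786719
n=2: y≈11.786719, sp=1, e=sp−y≈-10.786719; I≈-6.599219, D=e−e_prev≈-17.974219; u=2·(-10.786719)+1/2·(-6.599219)+1/4·(-17.974219)≈-29.366602; next y=2/5·11.786719+3/4·(-29.366602)≈-17.310264
n=3: y≈-17.310264, sp=1, e=sp−y≈18.310264; I≈11.711045, D=e−e_prev≈29.096982; u=2·18.310264+1/2·11.711045+1/4·29.096982≈49.750295; next y=2/5·(-17.310264)+3/4·49.750295≈30.388616
n=4: y≈30.388616, sp=1, e=sp−y≈-29.388616; I≈-17.677571, D=e−e_prev≈-47.698880; u=2·(-29.388616)+1/2·(-17.677571)+1/4·(-47.698880)≈-79.540738; next y=2/5·30.388616+3/4·(-79.540738)≈-47.500107
n=5: y≈-47.500107, sp=1, e=sp−y≈48.500107; I≈30.822536, D=e−e_prev≈77.888723; u=2·48.500107+1/2·30.822536+1/4·77.888723≈131.883662; next y=2/5·(-47.500107)+3/4·131.883662≈79.912704
n=6: y≈79.912704, sp=1, e=sp−y≈-78.912704; I≈-48.090168, D=e−e_prev≈-127.412811; u=2·(-78.912704)+1/2·(-48.090168)+1/4·(-127.412811)≈-213.723695; next y=2/5·79.912704+3/4·(-213.723695)≈-128.327689
n=7: y≈-128.327689, sp=1, e=sp−y≈129.327689; I≈81.237521, D=e−e_prev≈208.240393; u=2·129.327689+1/2·81.237521+1/4·208.240393≈351.334238; next y=2/5·(-128.327689)+3/4·351.334238≈212.169603

0 -3 -8.250 0.000
1 1 19.016 -6.188
2 1 -29.367 11.787
3 1 49.750 -17.310
4 1 -79.541 30.389
5 1 131.884 -47.500
6 1 -213.724 79.913
7 1 351.334 -128.328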